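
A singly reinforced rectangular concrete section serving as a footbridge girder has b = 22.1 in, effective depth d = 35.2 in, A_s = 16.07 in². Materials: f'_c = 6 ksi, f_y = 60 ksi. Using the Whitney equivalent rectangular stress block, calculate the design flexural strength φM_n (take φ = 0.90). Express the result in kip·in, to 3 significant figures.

T = A_s f_y = 16.07 × 60 = 964.2 kips.
a = T/(0.85 f'_c b) = 964.2/(0.85 × 6 × 22.1) = 8.555 in.
M_n = T(d − a/2) = 964.2 × (35.2 − 4.2775) = 29815.5 kip·in.
φM_n = 0.90 × 29815.5 = 26834.0 kip·in.

φM_n ≈ 26800 kip·in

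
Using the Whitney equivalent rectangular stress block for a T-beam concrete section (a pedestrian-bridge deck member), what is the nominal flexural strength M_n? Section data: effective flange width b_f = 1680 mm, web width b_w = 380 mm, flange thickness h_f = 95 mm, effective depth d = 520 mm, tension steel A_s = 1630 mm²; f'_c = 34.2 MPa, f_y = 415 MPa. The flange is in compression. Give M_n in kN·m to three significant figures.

M_n ≈ 347 kN·m

Tension: T = A_s f_y = 1630 × 415 = 676450 N.
Try a within the flange: a = T/(0.85 f'_c b_f) = 676450/(0.85 × 34.2 × 1680) = 13.85 mm.
Since a = 13.85 ≤ h_f = 95 mm, the stress block lies entirely in the flange; analyse as a rectangular beam of width b_f.
M_n = T(d − a/2) = 676450 × (520 − 6.925) = 347.07 × 10⁶ N·mm.
M_n = 347.07 kN·m.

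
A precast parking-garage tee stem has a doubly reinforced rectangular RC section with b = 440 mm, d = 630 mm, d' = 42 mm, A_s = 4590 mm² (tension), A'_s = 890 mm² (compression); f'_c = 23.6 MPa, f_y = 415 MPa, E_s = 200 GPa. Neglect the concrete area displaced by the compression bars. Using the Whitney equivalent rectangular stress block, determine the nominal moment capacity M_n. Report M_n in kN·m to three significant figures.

Assume both tension and compression steel yield.
Net tension couple steel: A_s − A'_s = 3700 mm².
a = (A_s − A'_s) f_y / (0.85 f'_c b) = 1535500/(0.85 × 23.6 × 440) = 173.97 mm.
c = a/β₁ = 173.97/0.85 = 204.67 mm; ε'_s = 0.003(c − d')/c = 0.0024 ≥ f_y/E_s = 0.0021, so compression steel does yield.
M_n = (A_s − A'_s) f_y (d − a/2) + A'_s f_y (d − d') = [1535500 × (630 − 86.985) + 369350 × (630 − 42)] × 10⁻⁶ = 833.80 + 217.18 = 1050.98 kN·m.

M_n ≈ 1050 kN·m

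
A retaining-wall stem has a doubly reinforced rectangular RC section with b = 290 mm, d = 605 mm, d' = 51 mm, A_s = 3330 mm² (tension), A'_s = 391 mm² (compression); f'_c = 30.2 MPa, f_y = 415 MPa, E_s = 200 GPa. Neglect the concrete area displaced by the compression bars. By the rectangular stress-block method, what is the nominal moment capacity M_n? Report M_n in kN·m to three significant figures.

Assume both tension and compression steel yield.
Net tension couple steel: A_s − A'_s = 2939 mm².
a = (A_s − A'_s) f_y / (0.85 f'_c b) = 1219685/(0.85 × 30.2 × 290) = 163.84 mm.
c = a/β₁ = 163.84/0.834 = 196.45 mm; ε'_s = 0.003(c − d')/c = 0.0022 ≥ f_y/E_s = 0.0021, so compression steel does yield.
M_n = (A_s − A'_s) f_y (d − a/2) + A'_s f_y (d − d') = [1219685 × (605 − 81.92) + 162265 × (605 − 51)] × 10⁻⁶ = 637.99 + 89.89 = 727.88 kN·m.

M_n ≈ 728 kN·m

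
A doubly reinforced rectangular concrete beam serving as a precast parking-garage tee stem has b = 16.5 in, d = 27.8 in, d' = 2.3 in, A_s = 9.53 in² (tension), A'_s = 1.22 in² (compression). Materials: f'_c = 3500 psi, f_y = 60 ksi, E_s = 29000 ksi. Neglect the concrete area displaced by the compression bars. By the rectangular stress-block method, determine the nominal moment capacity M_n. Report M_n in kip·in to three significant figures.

Assume both steels yield.
a = (A_s − A'_s) f_y/(0.85 f'_c b) = (9.53 − 1.22) × 60/(0.85 × 3.5 × 16.5) = 10.157 in.
c = a/β₁ = 10.157/0.85 = 11.949 in; ε'_s = 0.003(c − d')/c = 0.0024 ≥ ε_y = 0.0021, so the compression steel yields.
M_n = (A_s − A'_s) f_y (d − a/2) + A'_s f_y (d − d') = 498.6 × (27.8 − 5.0785) + 73.2 × (27.8 − 2.3) = 11328.9 + 1866.6 = 13195.5 kip·in.

M_n ≈ 13200 kip·in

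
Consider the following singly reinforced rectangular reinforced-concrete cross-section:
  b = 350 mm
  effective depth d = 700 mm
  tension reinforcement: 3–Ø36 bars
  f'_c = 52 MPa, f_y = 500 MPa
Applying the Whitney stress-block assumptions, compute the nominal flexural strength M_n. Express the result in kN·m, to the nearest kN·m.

A_s = 3 × 1018 = 3054 mm².
T = A_s f_y = 3054 × 500 = 1527000 N = 1527 kN.
From C = T: a = T/(0.85 f'_c b) = 1527000/(0.85 × 52 × 350) = 98.71 mm.
M_n = T(d − a/2) = 1527 kN × (700 − 49.355) mm = 993.53 kN·m.

M_n ≈ 994 kN·m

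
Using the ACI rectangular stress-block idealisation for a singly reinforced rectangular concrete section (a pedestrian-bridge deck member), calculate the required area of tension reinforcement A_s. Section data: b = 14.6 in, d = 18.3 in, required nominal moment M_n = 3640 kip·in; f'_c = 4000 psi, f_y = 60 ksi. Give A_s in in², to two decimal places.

From M_n = 0.85 f'_c a b (d − a/2):
a = d − √(d² − 2M_n/(0.85 f'_c b)) = 18.3 − √(18.3² − 2 × 3640/(0.85 × 4 × 14.6)) = 4.580 in.
A_s = 0.85 f'_c a b / f_y = 0.85 × 4 × 4.580 × 14.6 / 60 = 3.789 in².

A_s ≈ 3.79 in²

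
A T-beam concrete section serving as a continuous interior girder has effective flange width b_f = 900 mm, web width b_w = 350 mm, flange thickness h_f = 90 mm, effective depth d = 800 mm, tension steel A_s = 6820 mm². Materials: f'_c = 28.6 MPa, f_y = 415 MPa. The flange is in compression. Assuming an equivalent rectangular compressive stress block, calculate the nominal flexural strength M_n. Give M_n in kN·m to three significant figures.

M_n ≈ 2050 kN·m

Tension: T = A_s f_y = 6820 × 415 = 2830300 N.
Try a within the flange: a = T/(0.85 f'_c b_f) = 2830300/(0.85 × 28.6 × 900) = 129.36 mm.
a = 129.36 > h_f = 90 mm: the block extends into the web. Split into flange-overhang and web parts.
C_f = 0.85 f'_c (b_f − b_w) h_f = 0.85 × 28.6 × (900 − 350) × 90 = 1203345 N.
Remaining web compression depth: a_w = (T − C_f)/(0.85 f'_c b_w) = (2830300 − 1203345)/(0.85 × 28.6 × 350) = 191.22 mm.
M_n = C_f(d − h_f/2) + (T − C_f)(d − a_w/2) = 1203345 × (800 − 45) + 1626955 × (800 − 95.61) = 908.53 + 1146.01 = 2054.54 × 10⁶ N·mm.
M_n = 2054.54 kN·m.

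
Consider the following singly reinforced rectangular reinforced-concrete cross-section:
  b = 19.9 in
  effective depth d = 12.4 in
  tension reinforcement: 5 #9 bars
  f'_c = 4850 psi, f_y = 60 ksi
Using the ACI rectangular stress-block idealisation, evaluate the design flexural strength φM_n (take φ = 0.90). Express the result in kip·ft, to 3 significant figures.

φM_n ≈ 238 kip·ft

A_s = 5 × 1 = 5 in².
T = A_s f_y = 5 × 60 = 300 kips.
a = T/(0.85 f'_c b) = 300/(0.85 × 4.85 × 19.9) = 3.657 in.
M_n = T(d − a/2) = 300 × (12.4 − 1.8285) = 3171.5 kip·in = 3171.5/12 = 264.29 kip·ft.
φM_n = 0.90 × 264.29 = 237.86 kip·ft.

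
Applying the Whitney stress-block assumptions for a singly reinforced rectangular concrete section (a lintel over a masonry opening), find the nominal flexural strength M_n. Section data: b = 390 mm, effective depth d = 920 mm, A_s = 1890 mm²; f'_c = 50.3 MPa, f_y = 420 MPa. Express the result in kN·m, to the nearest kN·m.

M_n ≈ 711 kN·m

T = A_s f_y = 1890 × 420 = 793800 N = 793.8 kN.
From C = T: a = T/(0.85 f'_c b) = 793800/(0.85 × 50.3 × 390) = 47.61 mm.
M_n = T(d − a/2) = 793.8 kN × (920 − 23.805) mm = 711.40 kN·m.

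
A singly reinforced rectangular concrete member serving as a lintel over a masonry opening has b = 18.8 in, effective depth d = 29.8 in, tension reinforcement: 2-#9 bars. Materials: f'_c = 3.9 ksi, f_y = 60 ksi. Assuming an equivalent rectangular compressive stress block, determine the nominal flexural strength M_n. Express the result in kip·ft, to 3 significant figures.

A_s = 2 × 1 = 2 in².
T = A_s f_y = 2 × 60 = 120 kips.
a = T/(0.85 f'_c b) = 120/(0.85 × 3.9 × 18.8) = 1.925 in.
M_n = T(d − a/2) = 120 × (29.8 − 0.9625) = 3460.5 kip·in = 3460.5/12 = 288.38 kip·ft.

M_n ≈ 288 kip·ft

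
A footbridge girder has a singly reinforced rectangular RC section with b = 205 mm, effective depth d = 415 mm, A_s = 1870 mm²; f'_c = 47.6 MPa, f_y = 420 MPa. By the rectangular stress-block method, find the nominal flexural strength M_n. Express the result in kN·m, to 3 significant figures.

T = A_s f_y = 1870 × 420 = 785400 N = 785.4 kN.
From C = T: a = T/(0.85 f'_c b) = 785400/(0.85 × 47.6 × 205) = 94.69 mm.
M_n = T(d − a/2) = 785.4 kN × (415 − 47.345) mm = 288.76 kN·m.

M_n ≈ 289 kN·m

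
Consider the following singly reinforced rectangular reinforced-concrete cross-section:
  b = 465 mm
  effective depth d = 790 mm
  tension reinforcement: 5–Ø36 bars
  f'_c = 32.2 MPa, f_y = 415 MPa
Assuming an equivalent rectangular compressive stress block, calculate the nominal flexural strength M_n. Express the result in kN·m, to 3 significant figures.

A_s = 5 × 1018 = 5090 mm².
T = A_s f_y = 5090 × 415 = 2112350 N = 2112.35 kN.
From C = T: a = T/(0.85 f'_c b) = 2112350/(0.85 × 32.2 × 465) = 165.97 mm.
M_n = T(d − a/2) = 2112.35 kN × (790 − 82.985) mm = 1493.46 kN·m.

M_n ≈ 1490 kN·m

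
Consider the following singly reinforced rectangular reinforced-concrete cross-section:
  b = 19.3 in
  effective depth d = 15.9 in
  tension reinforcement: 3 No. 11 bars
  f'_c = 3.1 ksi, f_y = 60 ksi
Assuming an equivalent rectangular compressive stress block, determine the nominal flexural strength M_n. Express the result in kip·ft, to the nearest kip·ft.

M_n ≈ 307 kip·ft

A_s = 3 × 1.56 = 4.68 in².
T = A_s f_y = 4.68 × 60 = 280.8 kips.
a = T/(0.85 f'_c b) = 280.8/(0.85 × 3.1 × 19.3) = 5.522 in.
M_n = T(d − a/2) = 280.8 × (15.9 − 2.761) = 3689.4 kip·in = 3689.4/12 = 307.45 kip·ft.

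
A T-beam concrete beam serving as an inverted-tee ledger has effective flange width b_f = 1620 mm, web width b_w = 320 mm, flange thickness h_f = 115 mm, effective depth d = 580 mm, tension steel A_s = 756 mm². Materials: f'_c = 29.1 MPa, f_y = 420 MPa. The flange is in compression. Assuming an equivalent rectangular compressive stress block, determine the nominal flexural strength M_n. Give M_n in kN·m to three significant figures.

Tension: T = A_s f_y = 756 × 420 = 317520 N.
Try a within the flange: a = T/(0.85 f'_c b_f) = 317520/(0.85 × 29.1 × 1620) = 7.92 mm.
Since a = 7.92 ≤ h_f = 115 mm, the stress block lies entirely in the flange; analyse as a rectangular beam of width b_f.
M_n = T(d − a/2) = 317520 × (580 − 3.96) = 182.90 × 10⁶ N·mm.
M_n = 182.90 kN·m.

M_n ≈ 183 kN·m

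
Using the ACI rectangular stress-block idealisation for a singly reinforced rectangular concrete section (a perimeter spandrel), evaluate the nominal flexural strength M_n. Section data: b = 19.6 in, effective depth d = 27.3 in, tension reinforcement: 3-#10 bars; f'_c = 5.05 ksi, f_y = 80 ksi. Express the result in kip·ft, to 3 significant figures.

M_n ≈ 647 kip·ft

A_s = 3 × 1.27 = 3.81 in².
T = A_s f_y = 3.81 × 80 = 304.8 kips.
a = T/(0.85 f'_c b) = 304.8/(0.85 × 5.05 × 19.6) = 3.623 in.
M_n = T(d − a/2) = 304.8 × (27.3 − 1.8115) = 7768.9 kip·in = 7768.9/12 = 647.41 kip·ft.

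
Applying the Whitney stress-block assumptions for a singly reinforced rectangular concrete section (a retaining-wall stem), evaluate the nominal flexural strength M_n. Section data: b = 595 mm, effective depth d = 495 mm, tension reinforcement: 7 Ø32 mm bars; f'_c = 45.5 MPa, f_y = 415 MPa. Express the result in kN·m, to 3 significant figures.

A_s = 7 × 804 = 5628 mm².
T = A_s f_y = 5628 × 415 = 2335620 N = 2335.62 kN.
From C = T: a = T/(0.85 f'_c b) = 2335620/(0.85 × 45.5 × 595) = 101.50 mm.
M_n = T(d − a/2) = 2335.62 kN × (495 − 50.75) mm = 1037.60 kN·m.

M_n ≈ 1040 kN·m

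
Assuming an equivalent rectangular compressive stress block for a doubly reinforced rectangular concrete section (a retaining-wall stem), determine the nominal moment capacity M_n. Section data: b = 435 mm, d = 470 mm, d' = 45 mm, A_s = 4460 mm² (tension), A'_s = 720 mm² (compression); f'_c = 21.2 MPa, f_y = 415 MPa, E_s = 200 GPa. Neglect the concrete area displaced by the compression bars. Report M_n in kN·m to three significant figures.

Assume both tension and compression steel yield.
Net tension couple steel: A_s − A'_s = 3740 mm².
a = (A_s − A'_s) f_y / (0.85 f'_c b) = 1552100/(0.85 × 21.2 × 435) = 198.00 mm.
c = a/β₁ = 198.00/0.85 = 232.94 mm; ε'_s = 0.003(c − d')/c = 0.0024 ≥ f_y/E_s = 0.0021, so compression steel does yield.
M_n = (A_s − A'_s) f_y (d − a/2) + A'_s f_y (d − d') = [1552100 × (470 − 99) + 298800 × (470 − 45)] × 10⁻⁶ = 575.83 + 126.99 = 702.82 kN·m.

M_n ≈ 703 kN·m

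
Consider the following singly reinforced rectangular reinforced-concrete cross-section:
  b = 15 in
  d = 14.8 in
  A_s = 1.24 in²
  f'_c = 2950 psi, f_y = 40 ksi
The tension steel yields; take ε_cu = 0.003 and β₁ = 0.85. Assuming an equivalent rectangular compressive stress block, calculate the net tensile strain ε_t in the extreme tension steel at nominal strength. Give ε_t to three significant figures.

ε_t ≈ 0.0256

a = A_s f_y/(0.85 f'_c b) = 1.319 in.
β₁ = 0.85, so c = a/β₁ = 1.319/0.85 = 1.552 in.
From the linear strain diagram with ε_cu = 0.003: ε_t = 0.003 (d − c)/c = 0.003 × (14.8 − 1.552)/1.552 = 0.0256.
Since ε_t ≥ 0.005, the section is tension-controlled.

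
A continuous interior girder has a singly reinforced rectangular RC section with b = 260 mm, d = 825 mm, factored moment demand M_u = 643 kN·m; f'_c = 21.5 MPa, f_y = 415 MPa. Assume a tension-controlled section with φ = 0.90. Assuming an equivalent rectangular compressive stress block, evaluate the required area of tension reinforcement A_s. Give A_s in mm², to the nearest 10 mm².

M_n = M_u/φ = 643/0.90 = 714.444 kN·m.
With M_n = 0.85 f'_c a b (d − a/2), solve the quadratic for a:
a = d − √(d² − 2M_n/(0.85 f'_c b)) = 825 − √(825² − 2 × 714.444×10⁶/(0.85 × 21.5 × 260)) = 208.64 mm.
A_s = 0.85 f'_c a b / f_y = 0.85 × 21.5 × 208.64 × 260 / 415 = 2388.8 mm².

A_s ≈ 2390 mm²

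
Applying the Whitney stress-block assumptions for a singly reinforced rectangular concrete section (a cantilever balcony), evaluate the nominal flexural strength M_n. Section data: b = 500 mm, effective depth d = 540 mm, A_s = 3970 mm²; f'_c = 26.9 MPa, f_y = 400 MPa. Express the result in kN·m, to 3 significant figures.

T = A_s f_y = 3970 × 400 = 1588000 N = 1588 kN.
From C = T: a = T/(0.85 f'_c b) = 1588000/(0.85 × 26.9 × 500) = 138.90 mm.
M_n = T(d − a/2) = 1588 kN × (540 − 69.45) mm = 747.23 kN·m.

M_n ≈ 747 kN·m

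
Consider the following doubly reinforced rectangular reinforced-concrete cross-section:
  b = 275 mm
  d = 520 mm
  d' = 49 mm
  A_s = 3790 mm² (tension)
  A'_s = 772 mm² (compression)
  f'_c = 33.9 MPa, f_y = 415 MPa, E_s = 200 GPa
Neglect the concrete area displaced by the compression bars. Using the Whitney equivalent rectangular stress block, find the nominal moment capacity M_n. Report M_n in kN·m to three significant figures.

M_n ≈ 703 kN·m

Assume both tension and compression steel yield.
Net tension couple steel: A_s − A'_s = 3018 mm².
a = (A_s − A'_s) f_y / (0.85 f'_c b) = 1252470/(0.85 × 33.9 × 275) = 158.06 mm.
c = a/β₁ = 158.06/0.808 = 195.62 mm; ε'_s = 0.003(c − d')/c = 0.0022 ≥ f_y/E_s = 0.0021, so compression steel does yield.
M_n = (A_s − A'_s) f_y (d − a/2) + A'_s f_y (d − d') = [1252470 × (520 − 79.03) + 320380 × (520 − 49)] × 10⁻⁶ = 552.30 + 150.90 = 703.20 kN·m.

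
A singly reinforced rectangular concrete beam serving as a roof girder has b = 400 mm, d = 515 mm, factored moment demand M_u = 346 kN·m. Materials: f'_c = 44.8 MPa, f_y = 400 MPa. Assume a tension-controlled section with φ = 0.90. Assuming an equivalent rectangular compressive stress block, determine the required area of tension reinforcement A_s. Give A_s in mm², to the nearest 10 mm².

M_n = M_u/φ = 346/0.90 = 384.444 kN·m.
With M_n = 0.85 f'_c a b (d − a/2), solve the quadratic for a:
a = d − √(d² − 2M_n/(0.85 f'_c b)) = 515 − √(515² − 2 × 384.444×10⁶/(0.85 × 44.8 × 400)) = 51.59 mm.
A_s = 0.85 f'_c a b / f_y = 0.85 × 44.8 × 51.59 × 400 / 400 = 1964.5 mm².

A_s ≈ 1960 mm²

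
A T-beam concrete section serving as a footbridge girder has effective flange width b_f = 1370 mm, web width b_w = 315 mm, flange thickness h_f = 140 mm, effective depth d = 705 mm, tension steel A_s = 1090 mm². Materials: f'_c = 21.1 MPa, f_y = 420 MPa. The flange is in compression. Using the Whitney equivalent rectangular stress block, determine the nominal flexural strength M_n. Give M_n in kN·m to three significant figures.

M_n ≈ 318 kN·m

Tension: T = A_s f_y = 1090 × 420 = 457800 N.
Try a within the flange: a = T/(0.85 f'_c b_f) = 457800/(0.85 × 21.1 × 1370) = 18.63 mm.
Since a = 18.63 ≤ h_f = 140 mm, the stress block lies entirely in the flange; analyse as a rectangular beam of width b_f.
M_n = T(d − a/2) = 457800 × (705 − 9.315) = 318.48 × 10⁶ N·mm.
M_n = 318.48 kN·m.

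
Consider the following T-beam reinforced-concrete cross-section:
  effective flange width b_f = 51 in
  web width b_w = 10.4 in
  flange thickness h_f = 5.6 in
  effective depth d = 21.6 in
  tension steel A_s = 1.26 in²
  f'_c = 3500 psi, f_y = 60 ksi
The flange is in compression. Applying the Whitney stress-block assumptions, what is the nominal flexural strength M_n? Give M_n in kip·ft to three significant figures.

Tension: T = A_s f_y = 1.26 × 60 = 75.6 kips.
Try a within the flange: a = T/(0.85 f'_c b_f) = 75.6/(0.85 × 3.5 × 51) = 0.498 in.
Since a = 0.498 ≤ h_f = 5.6 in, the stress block lies entirely in the flange; analyse as a rectangular beam of width b_f.
M_n = T(d − a/2) = 75.6 × (21.6 − 0.249) = 1614.1 kip·in.
M_n = 1614.1/12 = 134.51 kip·ft.

M_n ≈ 135 kip·ft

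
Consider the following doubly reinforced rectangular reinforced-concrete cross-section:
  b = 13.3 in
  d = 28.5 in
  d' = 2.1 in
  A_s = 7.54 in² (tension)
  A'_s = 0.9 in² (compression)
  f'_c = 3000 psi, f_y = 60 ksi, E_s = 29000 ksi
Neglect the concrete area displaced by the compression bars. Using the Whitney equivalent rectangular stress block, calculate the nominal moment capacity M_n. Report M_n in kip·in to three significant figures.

Assume both steels yield.
a = (A_s − A'_s) f_y/(0.85 f'_c b) = (7.54 − 0.9) × 60/(0.85 × 3 × 13.3) = 11.747 in.
c = a/β₁ = 11.747/0.85 = 13.820 in; ε'_s = 0.003(c − d')/c = 0.0025 ≥ ε_y = 0.0021, so the compression steel yields.
M_n = (A_s − A'_s) f_y (d − a/2) + A'_s f_y (d − d') = 398.4 × (28.5 − 5.8735) + 54 × (28.5 − 2.1) = 9014.4 + 1425.6 = 10440.0 kip·in.

M_n ≈ 10400 kip·in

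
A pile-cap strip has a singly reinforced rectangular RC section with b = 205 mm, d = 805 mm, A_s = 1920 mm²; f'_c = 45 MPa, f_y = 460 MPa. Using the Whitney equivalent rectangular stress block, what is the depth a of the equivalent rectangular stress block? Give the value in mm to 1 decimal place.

a ≈ 112.6 mm

T = A_s f_y = 1920 × 460 = 883200 N = 883.2 kN.
Setting C = 0.85 f'_c a b equal to T: a = 883200/(0.85 × 45 × 205) = 112.6 mm.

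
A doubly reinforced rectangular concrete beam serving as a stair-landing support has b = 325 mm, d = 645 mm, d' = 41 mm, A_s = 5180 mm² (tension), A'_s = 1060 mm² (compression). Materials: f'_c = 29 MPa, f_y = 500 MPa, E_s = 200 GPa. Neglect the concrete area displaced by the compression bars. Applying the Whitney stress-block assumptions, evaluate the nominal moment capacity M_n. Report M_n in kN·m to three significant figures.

M_n ≈ 1380 kN·m

Assume both tension and compression steel yield.
Net tension couple steel: A_s − A'_s = 4120 mm².
a = (A_s − A'_s) f_y / (0.85 f'_c b) = 2060000/(0.85 × 29 × 325) = 257.14 mm.
c = a/β₁ = 257.14/0.843 = 305.03 mm; ε'_s = 0.003(c − d')/c = 0.0026 ≥ f_y/E_s = 0.0025, so compression steel does yield.
M_n = (A_s − A'_s) f_y (d − a/2) + A'_s f_y (d − d') = [2060000 × (645 − 128.57) + 530000 × (645 − 41)] × 10⁻⁶ = 1063.85 + 320.12 = 1383.97 kN·m.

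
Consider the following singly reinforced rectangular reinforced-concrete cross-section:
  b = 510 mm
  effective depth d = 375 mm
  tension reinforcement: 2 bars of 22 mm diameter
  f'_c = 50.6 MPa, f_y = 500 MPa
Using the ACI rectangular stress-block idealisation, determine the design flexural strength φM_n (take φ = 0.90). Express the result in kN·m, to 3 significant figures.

φM_n ≈ 125 kN·m

A_s = 2 × 380 = 760 mm².
T = A_s f_y = 760 × 500 = 380000 N = 380 kN.
From C = T: a = T/(0.85 f'_c b) = 380000/(0.85 × 50.6 × 510) = 17.32 mm.
M_n = T(d − a/2) = 380 kN × (375 − 8.66) mm = 139.21 kN·m.
φM_n = 0.90 × 139.21 = 125.29 kN·m.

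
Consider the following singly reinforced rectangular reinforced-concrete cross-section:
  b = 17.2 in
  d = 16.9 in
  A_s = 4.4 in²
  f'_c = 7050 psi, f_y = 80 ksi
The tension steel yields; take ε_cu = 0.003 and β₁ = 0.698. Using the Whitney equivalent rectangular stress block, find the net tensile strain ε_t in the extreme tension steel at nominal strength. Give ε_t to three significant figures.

a = A_s f_y/(0.85 f'_c b) = 3.415 in.
β₁ = 0.698, so c = a/β₁ = 3.415/0.698 = 4.893 in.
From the linear strain diagram with ε_cu = 0.003: ε_t = 0.003 (d − c)/c = 0.003 × (16.9 − 4.893)/4.893 = 0.00736.
Since ε_t ≥ 0.005, the section is tension-controlled.

ε_t ≈ 0.00736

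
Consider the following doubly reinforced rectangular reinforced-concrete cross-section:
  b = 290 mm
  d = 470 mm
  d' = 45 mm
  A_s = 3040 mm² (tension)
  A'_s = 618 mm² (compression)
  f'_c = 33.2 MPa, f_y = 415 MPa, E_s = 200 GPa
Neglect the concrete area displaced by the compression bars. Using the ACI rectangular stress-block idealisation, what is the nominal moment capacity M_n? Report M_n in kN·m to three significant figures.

Assume both tension and compression steel yield.
Net tension couple steel: A_s − A'_s = 2422 mm².
a = (A_s − A'_s) f_y / (0.85 f'_c b) = 1005130/(0.85 × 33.2 × 290) = 122.82 mm.
c = a/β₁ = 122.82/0.813 = 151.07 mm; ε'_s = 0.003(c − d')/c = 0.0021 ≥ f_y/E_s = 0.0021, so compression steel does yield.
M_n = (A_s − A'_s) f_y (d − a/2) + A'_s f_y (d − d') = [1005130 × (470 − 61.41) + 256470 × (470 − 45)] × 10⁻⁶ = 410.69 + 109.00 = 519.69 kN·m.

M_n ≈ 520 kN·m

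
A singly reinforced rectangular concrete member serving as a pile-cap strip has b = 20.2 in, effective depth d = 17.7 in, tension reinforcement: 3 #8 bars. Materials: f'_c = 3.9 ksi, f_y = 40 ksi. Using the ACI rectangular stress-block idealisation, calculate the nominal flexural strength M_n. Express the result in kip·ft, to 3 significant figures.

M_n ≈ 134 kip·ft

A_s = 3 × 0.79 = 2.37 in².
T = A_s f_y = 2.37 × 40 = 94.8 kips.
a = T/(0.85 f'_c b) = 94.8/(0.85 × 3.9 × 20.2) = 1.416 in.
M_n = T(d − a/2) = 94.8 × (17.7 − 0.708) = 1610.8 kip·in = 1610.8/12 = 134.23 kip·ft.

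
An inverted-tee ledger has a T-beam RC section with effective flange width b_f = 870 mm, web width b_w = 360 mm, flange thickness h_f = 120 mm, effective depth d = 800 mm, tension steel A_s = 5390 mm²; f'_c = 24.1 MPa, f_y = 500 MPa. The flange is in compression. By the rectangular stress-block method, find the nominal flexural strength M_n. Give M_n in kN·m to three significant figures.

M_n ≈ 1940 kN·m

Tension: T = A_s f_y = 5390 × 500 = 2695000 N.
Try a within the flange: a = T/(0.85 f'_c b_f) = 2695000/(0.85 × 24.1 × 870) = 151.22 mm.
a = 151.22 > h_f = 120 mm: the block extends into the web. Split into flange-overhang and web parts.
C_f = 0.85 f'_c (b_f − b_w) h_f = 0.85 × 24.1 × (870 − 360) × 120 = 1253682 N.
Remaining web compression depth: a_w = (T − C_f)/(0.85 f'_c b_w) = (2695000 − 1253682)/(0.85 × 24.1 × 360) = 195.44 mm.
M_n = C_f(d − h_f/2) + (T − C_f)(d − a_w/2) = 1253682 × (800 − 60) + 1441318 × (800 − 97.72) = 927.72 + 1012.21 = 1939.93 × 10⁶ N·mm.
M_n = 1939.93 kN·m.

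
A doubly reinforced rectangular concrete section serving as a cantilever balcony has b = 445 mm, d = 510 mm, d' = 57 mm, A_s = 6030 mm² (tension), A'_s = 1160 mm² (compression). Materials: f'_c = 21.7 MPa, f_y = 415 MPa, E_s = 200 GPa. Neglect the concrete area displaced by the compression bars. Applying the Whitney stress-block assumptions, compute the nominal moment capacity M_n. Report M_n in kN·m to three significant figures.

M_n ≈ 1000 kN·m

Assume both tension and compression steel yield.
Net tension couple steel: A_s − A'_s = 4870 mm².
a = (A_s − A'_s) f_y / (0.85 f'_c b) = 2021050/(0.85 × 21.7 × 445) = 246.23 mm.
c = a/β₁ = 246.23/0.85 = 289.68 mm; ε'_s = 0.003(c − d')/c = 0.0024 ≥ f_y/E_s = 0.0021, so compression steel does yield.
M_n = (A_s − A'_s) f_y (d − a/2) + A'_s f_y (d − d') = [2021050 × (510 − 123.115) + 481400 × (510 − 57)] × 10⁻⁶ = 781.91 + 218.07 = 999.98 kN·m.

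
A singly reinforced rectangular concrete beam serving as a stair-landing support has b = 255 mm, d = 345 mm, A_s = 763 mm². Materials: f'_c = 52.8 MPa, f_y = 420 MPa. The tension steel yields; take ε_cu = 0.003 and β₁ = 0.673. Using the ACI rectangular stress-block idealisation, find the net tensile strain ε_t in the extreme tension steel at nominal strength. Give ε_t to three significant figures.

a = A_s f_y/(0.85 f'_c b) = 28.00 mm.
β₁ = 0.673, so c = a/β₁ = 28.00/0.673 = 41.60 mm.
From the linear strain diagram with ε_cu = 0.003: ε_t = 0.003 (d − c)/c = 0.003 × (345 − 41.60)/41.60 = 0.0219.
Since ε_t ≥ 0.005, the section is tension-controlled.

ε_t ≈ 0.0219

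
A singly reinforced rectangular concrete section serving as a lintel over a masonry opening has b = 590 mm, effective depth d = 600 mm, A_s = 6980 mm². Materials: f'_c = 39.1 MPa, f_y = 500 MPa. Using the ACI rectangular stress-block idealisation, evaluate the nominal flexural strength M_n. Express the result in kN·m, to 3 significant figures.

T = A_s f_y = 6980 × 500 = 3490000 N = 3490 kN.
From C = T: a = T/(0.85 f'_c b) = 3490000/(0.85 × 39.1 × 590) = 177.98 mm.
M_n = T(d − a/2) = 3490 kN × (600 − 88.99) mm = 1783.42 kN·m.

M_n ≈ 1780 kN·m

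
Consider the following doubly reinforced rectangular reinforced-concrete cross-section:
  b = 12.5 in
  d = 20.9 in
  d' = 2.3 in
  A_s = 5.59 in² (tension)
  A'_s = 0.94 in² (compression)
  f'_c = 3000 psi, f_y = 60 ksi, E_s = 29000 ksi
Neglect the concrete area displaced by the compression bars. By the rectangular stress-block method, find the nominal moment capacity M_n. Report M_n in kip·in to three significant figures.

Assume both steels yield.
a = (A_s − A'_s) f_y/(0.85 f'_c b) = (5.59 − 0.94) × 60/(0.85 × 3 × 12.5) = 8.753 in.
c = a/β₁ = 8.753/0.85 = 10.298 in; ε'_s = 0.003(c − d')/c = 0.0023 ≥ ε_y = 0.0021, so the compression steel yields.
M_n = (A_s − A'_s) f_y (d − a/2) + A'_s f_y (d − d') = 279 × (20.9 − 4.3765) + 56.4 × (20.9 − 2.3) = 4610.1 + 1049.0 = 5659.1 kip·in.

M_n ≈ 5660 kip·in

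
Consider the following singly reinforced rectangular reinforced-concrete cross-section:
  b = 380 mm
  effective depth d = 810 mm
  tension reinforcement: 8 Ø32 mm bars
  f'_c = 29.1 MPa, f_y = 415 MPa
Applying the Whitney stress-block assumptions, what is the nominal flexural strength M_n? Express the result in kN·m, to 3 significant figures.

A_s = 8 × 804 = 6432 mm².
T = A_s f_y = 6432 × 415 = 2669280 N = 2669.28 kN.
From C = T: a = T/(0.85 f'_c b) = 2669280/(0.85 × 29.1 × 380) = 283.99 mm.
M_n = T(d − a/2) = 2669.28 kN × (810 − 141.995) mm = 1783.09 kN·m.

M_n ≈ 1780 kN·m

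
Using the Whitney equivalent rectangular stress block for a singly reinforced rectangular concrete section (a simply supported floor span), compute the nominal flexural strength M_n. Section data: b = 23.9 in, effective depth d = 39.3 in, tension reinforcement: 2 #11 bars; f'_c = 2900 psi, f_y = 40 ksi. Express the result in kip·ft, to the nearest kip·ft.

M_n ≈ 398 kip·ft

A_s = 2 × 1.56 = 3.12 in².
T = A_s f_y = 3.12 × 40 = 124.8 kips.
a = T/(0.85 f'_c b) = 124.8/(0.85 × 2.9 × 23.9) = 2.118 in.
M_n = T(d − a/2) = 124.8 × (39.3 − 1.059) = 4772.5 kip·in = 4772.5/12 = 397.71 kip·ft.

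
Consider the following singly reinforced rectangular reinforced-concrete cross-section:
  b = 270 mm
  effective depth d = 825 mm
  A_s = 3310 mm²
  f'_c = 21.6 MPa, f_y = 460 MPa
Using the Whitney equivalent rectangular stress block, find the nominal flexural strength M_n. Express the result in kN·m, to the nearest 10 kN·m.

M_n ≈ 1020 kN·m

T = A_s f_y = 3310 × 460 = 1522600 N = 1522.6 kN.
From C = T: a = T/(0.85 f'_c b) = 1522600/(0.85 × 21.6 × 270) = 307.15 mm.
M_n = T(d − a/2) = 1522.6 kN × (825 − 153.575) mm = 1022.31 kN·m.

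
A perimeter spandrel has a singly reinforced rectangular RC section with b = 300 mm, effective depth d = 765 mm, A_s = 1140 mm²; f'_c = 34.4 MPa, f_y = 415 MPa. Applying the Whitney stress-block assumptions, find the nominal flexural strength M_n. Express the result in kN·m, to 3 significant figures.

M_n ≈ 349 kN·m

T = A_s f_y = 1140 × 415 = 473100 N = 473.1 kN.
From C = T: a = T/(0.85 f'_c b) = 473100/(0.85 × 34.4 × 300) = 53.93 mm.
M_n = T(d − a/2) = 473.1 kN × (765 − 26.965) mm = 349.16 kN·m.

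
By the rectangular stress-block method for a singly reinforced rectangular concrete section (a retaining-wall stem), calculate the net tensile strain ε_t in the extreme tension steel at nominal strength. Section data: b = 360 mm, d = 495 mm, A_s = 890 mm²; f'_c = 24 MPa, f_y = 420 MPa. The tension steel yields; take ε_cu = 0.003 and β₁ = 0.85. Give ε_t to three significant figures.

ε_t ≈ 0.0218

a = A_s f_y/(0.85 f'_c b) = 50.90 mm.
β₁ = 0.85, so c = a/β₁ = 50.90/0.85 = 59.88 mm.
From the linear strain diagram with ε_cu = 0.003: ε_t = 0.003 (d − c)/c = 0.003 × (495 − 59.88)/59.88 = 0.0218.
Since ε_t ≥ 0.005, the section is tension-controlled.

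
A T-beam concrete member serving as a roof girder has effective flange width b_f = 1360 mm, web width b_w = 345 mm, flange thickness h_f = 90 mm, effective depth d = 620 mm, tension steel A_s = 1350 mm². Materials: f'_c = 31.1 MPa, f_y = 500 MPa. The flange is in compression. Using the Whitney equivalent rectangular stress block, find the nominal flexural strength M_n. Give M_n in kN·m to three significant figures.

M_n ≈ 412 kN·m

Tension: T = A_s f_y = 1350 × 500 = 675000 N.
Try a within the flange: a = T/(0.85 f'_c b_f) = 675000/(0.85 × 31.1 × 1360) = 18.78 mm.
Since a = 18.78 ≤ h_f = 90 mm, the stress block lies entirely in the flange; analyse as a rectangular beam of width b_f.
M_n = T(d − a/2) = 675000 × (620 − 9.39) = 412.16 × 10⁶ N·mm.
M_n = 412.16 kN·m.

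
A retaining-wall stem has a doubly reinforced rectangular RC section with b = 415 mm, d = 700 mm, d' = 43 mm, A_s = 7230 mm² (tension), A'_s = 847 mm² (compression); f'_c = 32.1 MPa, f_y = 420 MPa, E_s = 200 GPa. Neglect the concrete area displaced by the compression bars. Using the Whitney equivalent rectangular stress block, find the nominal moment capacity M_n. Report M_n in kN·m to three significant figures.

Assume both tension and compression steel yield.
Net tension couple steel: A_s − A'_s = 6383 mm².
a = (A_s − A'_s) f_y / (0.85 f'_c b) = 2680860/(0.85 × 32.1 × 415) = 236.76 mm.
c = a/β₁ = 236.76/0.821 = 288.38 mm; ε'_s = 0.003(c − d')/c = 0.0026 ≥ f_y/E_s = 0.0021, so compression steel does yield.
M_n = (A_s − A'_s) f_y (d − a/2) + A'_s f_y (d − d') = [2680860 × (700 − 118.38) + 355740 × (700 − 43)] × 10⁻⁶ = 1559.24 + 233.72 = 1792.96 kN·m.

M_n ≈ 1790 kN·m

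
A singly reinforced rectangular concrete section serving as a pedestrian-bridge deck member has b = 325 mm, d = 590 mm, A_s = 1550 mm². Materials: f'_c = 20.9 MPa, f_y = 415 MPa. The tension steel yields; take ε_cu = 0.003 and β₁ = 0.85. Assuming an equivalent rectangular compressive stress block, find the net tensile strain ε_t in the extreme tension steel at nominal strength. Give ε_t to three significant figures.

ε_t ≈ 0.0105

a = A_s f_y/(0.85 f'_c b) = 111.41 mm.
β₁ = 0.85, so c = a/β₁ = 111.41/0.85 = 131.07 mm.
From the linear strain diagram with ε_cu = 0.003: ε_t = 0.003 (d − c)/c = 0.003 × (590 − 131.07)/131.07 = 0.0105.
Since ε_t ≥ 0.005, the section is tension-controlled.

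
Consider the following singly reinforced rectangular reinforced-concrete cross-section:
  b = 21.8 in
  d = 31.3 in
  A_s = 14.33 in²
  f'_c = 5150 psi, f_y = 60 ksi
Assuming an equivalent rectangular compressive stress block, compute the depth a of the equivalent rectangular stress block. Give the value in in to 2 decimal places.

T = A_s f_y = 14.33 × 60 = 859.8 kips.
a = T/(0.85 f'_c b) = 859.8/(0.85 × 5.15 × 21.8) = 9.01 in.

a ≈ 9.01 in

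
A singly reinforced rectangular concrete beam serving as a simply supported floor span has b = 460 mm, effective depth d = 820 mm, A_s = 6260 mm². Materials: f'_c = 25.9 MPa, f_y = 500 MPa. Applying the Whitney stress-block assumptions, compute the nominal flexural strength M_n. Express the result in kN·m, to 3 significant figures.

T = A_s f_y = 6260 × 500 = 3130000 N = 3130 kN.
From C = T: a = T/(0.85 f'_c b) = 3130000/(0.85 × 25.9 × 460) = 309.08 mm.
M_n = T(d − a/2) = 3130 kN × (820 − 154.54) mm = 2082.89 kN·m.

M_n ≈ 2080 kN·m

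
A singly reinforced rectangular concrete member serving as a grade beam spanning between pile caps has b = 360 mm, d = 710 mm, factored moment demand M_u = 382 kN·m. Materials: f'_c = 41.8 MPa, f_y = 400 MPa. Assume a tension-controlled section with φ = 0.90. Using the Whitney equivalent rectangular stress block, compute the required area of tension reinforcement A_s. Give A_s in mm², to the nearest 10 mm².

M_n = M_u/φ = 382/0.90 = 424.444 kN·m.
With M_n = 0.85 f'_c a b (d − a/2), solve the quadratic for a:
a = d − √(d² − 2M_n/(0.85 f'_c b)) = 710 − √(710² − 2 × 424.444×10⁶/(0.85 × 41.8 × 360)) = 48.39 mm.
A_s = 0.85 f'_c a b / f_y = 0.85 × 41.8 × 48.39 × 360 / 400 = 1547.4 mm².

A_s ≈ 1550 mm²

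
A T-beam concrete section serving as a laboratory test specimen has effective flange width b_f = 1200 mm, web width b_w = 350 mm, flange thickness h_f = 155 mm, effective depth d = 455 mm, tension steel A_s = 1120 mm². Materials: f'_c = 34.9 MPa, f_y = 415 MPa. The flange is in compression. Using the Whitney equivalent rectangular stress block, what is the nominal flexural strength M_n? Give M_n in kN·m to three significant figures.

M_n ≈ 208 kN·m

Tension: T = A_s f_y = 1120 × 415 = 464800 N.
Try a within the flange: a = T/(0.85 f'_c b_f) = 464800/(0.85 × 34.9 × 1200) = 13.06 mm.
Since a = 13.06 ≤ h_f = 155 mm, the stress block lies entirely in the flange; analyse as a rectangular beam of width b_f.
M_n = T(d − a/2) = 464800 × (455 − 6.53) = 208.45 × 10⁶ N·mm.
M_n = 208.45 kN·m.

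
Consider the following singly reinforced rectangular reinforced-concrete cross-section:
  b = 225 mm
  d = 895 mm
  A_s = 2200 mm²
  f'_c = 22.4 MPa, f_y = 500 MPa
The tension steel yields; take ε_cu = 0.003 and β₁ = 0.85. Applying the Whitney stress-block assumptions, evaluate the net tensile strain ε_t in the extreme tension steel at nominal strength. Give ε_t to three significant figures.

ε_t ≈ 0.00589

a = A_s f_y/(0.85 f'_c b) = 256.77 mm.
β₁ = 0.85, so c = a/β₁ = 256.77/0.85 = 302.08 mm.
From the linear strain diagram with ε_cu = 0.003: ε_t = 0.003 (d − c)/c = 0.003 × (895 − 302.08)/302.08 = 0.00589.
Since ε_t ≥ 0.005, the section is tension-controlled.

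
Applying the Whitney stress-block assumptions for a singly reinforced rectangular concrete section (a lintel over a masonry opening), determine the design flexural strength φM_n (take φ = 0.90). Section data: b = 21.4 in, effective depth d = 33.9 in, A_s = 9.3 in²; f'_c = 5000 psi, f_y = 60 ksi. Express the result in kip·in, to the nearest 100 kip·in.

T = A_s f_y = 9.3 × 60 = 558 kips.
a = T/(0.85 f'_c b) = 558/(0.85 × 5 × 21.4) = 6.135 in.
M_n = T(d − a/2) = 558 × (33.9 − 3.0675) = 17204.5 kip·in.
φM_n = 0.90 × 17204.5 = 15484.1 kip·in.

φM_n ≈ 15500 kip·in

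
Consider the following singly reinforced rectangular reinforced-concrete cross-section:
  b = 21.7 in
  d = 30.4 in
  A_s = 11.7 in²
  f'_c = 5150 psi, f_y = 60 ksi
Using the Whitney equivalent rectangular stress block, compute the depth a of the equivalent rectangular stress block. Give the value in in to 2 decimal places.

T = A_s f_y = 11.7 × 60 = 702 kips.
a = T/(0.85 f'_c b) = 702/(0.85 × 5.15 × 21.7) = 7.39 in.

a ≈ 7.39 in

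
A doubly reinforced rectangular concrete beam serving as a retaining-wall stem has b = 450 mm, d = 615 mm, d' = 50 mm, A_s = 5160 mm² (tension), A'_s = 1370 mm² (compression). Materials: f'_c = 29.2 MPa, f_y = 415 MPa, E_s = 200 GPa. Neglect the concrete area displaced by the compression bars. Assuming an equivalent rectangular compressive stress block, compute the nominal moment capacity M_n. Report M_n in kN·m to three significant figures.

Assume both tension and compression steel yield.
Net tension couple steel: A_s − A'_s = 3790 mm².
a = (A_s − A'_s) f_y / (0.85 f'_c b) = 1572850/(0.85 × 29.2 × 450) = 140.82 mm.
c = a/β₁ = 140.82/0.841 = 167.44 mm; ε'_s = 0.003(c − d')/c = 0.0021 ≥ f_y/E_s = 0.0021, so compression steel does yield.
M_n = (A_s − A'_s) f_y (d − a/2) + A'_s f_y (d − d') = [1572850 × (615 − 70.41) + 568550 × (615 − 50)] × 10⁻⁶ = 856.56 + 321.23 = 1177.79 kN·m.

M_n ≈ 1180 kN·m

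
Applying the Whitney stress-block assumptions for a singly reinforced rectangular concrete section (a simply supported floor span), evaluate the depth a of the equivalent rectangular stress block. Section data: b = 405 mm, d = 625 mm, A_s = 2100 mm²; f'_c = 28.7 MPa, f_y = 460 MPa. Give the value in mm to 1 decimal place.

T = A_s f_y = 2100 × 460 = 966000 N = 966 kN.
Setting C = 0.85 f'_c a b equal to T: a = 966000/(0.85 × 28.7 × 405) = 97.8 mm.

a ≈ 97.8 mm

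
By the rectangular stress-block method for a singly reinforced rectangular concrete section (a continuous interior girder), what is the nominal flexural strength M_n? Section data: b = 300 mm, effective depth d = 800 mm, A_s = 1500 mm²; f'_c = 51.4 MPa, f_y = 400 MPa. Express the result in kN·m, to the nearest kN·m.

T = A_s f_y = 1500 × 400 = 600000 N = 600 kN.
From C = T: a = T/(0.85 f'_c b) = 600000/(0.85 × 51.4 × 300) = 45.78 mm.
M_n = T(d − a/2) = 600 kN × (800 − 22.89) mm = 466.27 kN·m.

M_n ≈ 466 kN·m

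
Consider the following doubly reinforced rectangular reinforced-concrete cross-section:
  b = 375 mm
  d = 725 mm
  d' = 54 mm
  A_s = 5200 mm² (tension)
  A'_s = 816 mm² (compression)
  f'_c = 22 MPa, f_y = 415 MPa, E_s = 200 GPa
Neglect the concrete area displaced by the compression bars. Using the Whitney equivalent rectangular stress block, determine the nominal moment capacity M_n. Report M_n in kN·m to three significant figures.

Assume both tension and compression steel yield.
Net tension couple steel: A_s − A'_s = 4384 mm².
a = (A_s − A'_s) f_y / (0.85 f'_c b) = 1819360/(0.85 × 22 × 375) = 259.45 mm.
c = a/β₁ = 259.45/0.85 = 305.24 mm; ε'_s = 0.003(c − d')/c = 0.0025 ≥ f_y/E_s = 0.0021, so compression steel does yield.
M_n = (A_s − A'_s) f_y (d − a/2) + A'_s f_y (d − d') = [1819360 × (725 − 129.725) + 338640 × (725 − 54)] × 10⁻⁶ = 1083.02 + 227.23 = 1310.25 kN·m.

M_n ≈ 1310 kN·m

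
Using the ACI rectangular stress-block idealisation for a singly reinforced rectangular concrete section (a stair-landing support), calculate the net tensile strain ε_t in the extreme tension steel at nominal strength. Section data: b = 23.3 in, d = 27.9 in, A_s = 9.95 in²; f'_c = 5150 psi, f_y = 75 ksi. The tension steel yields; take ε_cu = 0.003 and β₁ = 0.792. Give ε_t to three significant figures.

a = A_s f_y/(0.85 f'_c b) = 7.316 in.
β₁ = 0.792, so c = a/β₁ = 7.316/0.792 = 9.237 in.
From the linear strain diagram with ε_cu = 0.003: ε_t = 0.003 (d − c)/c = 0.003 × (27.9 − 9.237)/9.237 = 0.00606.
Since ε_t ≥ 0.005, the section is tension-controlled.

ε_t ≈ 0.00606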